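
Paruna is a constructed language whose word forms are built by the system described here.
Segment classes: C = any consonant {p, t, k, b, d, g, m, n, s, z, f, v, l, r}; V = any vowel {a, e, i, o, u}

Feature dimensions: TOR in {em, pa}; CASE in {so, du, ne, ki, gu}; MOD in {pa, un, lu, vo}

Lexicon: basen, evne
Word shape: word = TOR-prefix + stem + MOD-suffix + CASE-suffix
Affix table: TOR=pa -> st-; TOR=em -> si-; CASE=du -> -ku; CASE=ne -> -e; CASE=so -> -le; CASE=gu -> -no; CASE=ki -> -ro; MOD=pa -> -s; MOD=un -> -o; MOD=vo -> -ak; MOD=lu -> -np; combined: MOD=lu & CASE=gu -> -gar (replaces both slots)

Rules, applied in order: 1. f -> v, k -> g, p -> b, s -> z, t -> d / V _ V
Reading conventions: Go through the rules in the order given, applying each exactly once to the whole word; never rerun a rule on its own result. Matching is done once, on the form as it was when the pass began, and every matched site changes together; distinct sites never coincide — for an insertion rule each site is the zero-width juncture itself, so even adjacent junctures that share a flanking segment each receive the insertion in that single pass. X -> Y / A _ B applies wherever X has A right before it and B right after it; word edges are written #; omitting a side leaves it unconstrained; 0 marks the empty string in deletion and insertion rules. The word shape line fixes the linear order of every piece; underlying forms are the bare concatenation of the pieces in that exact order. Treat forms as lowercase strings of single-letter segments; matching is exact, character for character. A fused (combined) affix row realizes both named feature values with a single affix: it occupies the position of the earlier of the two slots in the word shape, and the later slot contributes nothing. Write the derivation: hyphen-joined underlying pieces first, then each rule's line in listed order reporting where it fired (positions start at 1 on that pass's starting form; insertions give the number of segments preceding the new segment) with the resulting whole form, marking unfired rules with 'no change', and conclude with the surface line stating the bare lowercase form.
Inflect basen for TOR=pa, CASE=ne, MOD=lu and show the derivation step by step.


underlying: st-basen-np-e
1. f -> v, k -> g, p -> b, s -> z, t -> d / V _ V: fires at position(s) 5: stbazennpe
surface: stbazennpe


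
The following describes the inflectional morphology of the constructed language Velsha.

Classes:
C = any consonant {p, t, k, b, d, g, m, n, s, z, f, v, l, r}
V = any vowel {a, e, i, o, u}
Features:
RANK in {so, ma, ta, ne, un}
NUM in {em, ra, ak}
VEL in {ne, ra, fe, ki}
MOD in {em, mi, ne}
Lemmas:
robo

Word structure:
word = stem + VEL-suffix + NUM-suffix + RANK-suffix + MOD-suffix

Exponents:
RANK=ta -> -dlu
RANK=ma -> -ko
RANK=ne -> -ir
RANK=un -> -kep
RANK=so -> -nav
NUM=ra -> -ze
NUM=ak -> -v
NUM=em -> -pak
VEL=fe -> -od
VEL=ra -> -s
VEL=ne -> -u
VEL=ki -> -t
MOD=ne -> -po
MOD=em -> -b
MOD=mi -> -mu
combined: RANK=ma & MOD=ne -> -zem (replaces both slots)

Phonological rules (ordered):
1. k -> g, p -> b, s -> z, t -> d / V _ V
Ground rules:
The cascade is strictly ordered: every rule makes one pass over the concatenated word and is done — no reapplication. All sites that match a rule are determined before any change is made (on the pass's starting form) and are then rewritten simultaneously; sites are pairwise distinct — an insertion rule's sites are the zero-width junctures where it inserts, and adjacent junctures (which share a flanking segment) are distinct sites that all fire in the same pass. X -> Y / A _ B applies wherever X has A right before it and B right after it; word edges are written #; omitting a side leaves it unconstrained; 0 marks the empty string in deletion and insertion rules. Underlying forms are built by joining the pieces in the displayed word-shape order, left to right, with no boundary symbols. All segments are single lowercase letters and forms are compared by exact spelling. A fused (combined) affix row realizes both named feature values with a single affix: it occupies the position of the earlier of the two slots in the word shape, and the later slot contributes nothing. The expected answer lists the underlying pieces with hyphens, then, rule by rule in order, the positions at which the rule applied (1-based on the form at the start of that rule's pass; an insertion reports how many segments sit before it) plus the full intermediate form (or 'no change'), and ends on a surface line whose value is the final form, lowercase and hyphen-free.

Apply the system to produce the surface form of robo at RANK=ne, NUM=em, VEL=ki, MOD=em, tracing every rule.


underlying: robo-t-pak-ir-b
1. k -> g, p -> b, s -> z, t -> d / V _ V: fires at position(s) 8: robotpagirb
surface: robotpagirb


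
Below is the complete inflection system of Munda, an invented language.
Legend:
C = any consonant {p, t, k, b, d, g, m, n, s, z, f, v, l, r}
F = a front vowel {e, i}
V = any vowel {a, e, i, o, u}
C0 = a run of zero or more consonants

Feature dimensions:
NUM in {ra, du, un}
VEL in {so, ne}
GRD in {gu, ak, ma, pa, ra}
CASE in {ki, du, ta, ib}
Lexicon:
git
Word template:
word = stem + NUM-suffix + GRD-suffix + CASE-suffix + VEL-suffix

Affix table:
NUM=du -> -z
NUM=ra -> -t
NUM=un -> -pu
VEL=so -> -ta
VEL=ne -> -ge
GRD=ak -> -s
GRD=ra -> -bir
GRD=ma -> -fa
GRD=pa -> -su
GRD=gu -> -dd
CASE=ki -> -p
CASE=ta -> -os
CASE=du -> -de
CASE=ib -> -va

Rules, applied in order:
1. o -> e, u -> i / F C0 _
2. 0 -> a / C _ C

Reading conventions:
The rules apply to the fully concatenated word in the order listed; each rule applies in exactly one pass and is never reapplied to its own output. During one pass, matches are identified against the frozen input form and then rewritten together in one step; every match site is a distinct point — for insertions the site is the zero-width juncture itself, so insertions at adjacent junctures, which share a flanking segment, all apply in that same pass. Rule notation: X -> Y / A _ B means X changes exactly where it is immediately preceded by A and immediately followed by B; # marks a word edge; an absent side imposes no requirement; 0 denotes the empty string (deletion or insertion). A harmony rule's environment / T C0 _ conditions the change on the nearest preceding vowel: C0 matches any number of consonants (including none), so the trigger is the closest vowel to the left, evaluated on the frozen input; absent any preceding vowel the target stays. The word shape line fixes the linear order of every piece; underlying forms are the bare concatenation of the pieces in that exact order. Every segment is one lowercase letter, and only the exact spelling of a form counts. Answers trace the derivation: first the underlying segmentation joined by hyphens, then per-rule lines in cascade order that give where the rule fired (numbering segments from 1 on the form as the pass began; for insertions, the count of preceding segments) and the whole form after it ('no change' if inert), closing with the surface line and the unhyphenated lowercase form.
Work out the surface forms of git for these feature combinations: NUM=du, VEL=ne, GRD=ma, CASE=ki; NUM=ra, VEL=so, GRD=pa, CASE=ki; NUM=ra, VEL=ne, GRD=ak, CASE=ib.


cell NUM=du, VEL=ne, GRD=ma, CASE=ki:
underlying: git-z-fa-p-ge
1. o -> e, u -> i / F C0 _: no change
2. 0 -> a / C _ C: inserts after position(s) 3, 4, 7: gitazafapage
surface: gitazafapage

cell NUM=ra, VEL=so, GRD=pa, CASE=ki:
underlying: git-t-su-p-ta
1. o -> e, u -> i / F C0 _: fires at position(s) 6: gittsipta
2. 0 -> a / C _ C: inserts after position(s) 3, 4, 7: gitatasipata
surface: gitatasipata

cell NUM=ra, VEL=ne, GRD=ak, CASE=ib:
underlying: git-t-s-va-ge
1. o -> e, u -> i / F C0 _: no change
2. 0 -> a / C _ C: inserts after position(s) 3, 4, 5: gitatasavage
surface: gitatasavage


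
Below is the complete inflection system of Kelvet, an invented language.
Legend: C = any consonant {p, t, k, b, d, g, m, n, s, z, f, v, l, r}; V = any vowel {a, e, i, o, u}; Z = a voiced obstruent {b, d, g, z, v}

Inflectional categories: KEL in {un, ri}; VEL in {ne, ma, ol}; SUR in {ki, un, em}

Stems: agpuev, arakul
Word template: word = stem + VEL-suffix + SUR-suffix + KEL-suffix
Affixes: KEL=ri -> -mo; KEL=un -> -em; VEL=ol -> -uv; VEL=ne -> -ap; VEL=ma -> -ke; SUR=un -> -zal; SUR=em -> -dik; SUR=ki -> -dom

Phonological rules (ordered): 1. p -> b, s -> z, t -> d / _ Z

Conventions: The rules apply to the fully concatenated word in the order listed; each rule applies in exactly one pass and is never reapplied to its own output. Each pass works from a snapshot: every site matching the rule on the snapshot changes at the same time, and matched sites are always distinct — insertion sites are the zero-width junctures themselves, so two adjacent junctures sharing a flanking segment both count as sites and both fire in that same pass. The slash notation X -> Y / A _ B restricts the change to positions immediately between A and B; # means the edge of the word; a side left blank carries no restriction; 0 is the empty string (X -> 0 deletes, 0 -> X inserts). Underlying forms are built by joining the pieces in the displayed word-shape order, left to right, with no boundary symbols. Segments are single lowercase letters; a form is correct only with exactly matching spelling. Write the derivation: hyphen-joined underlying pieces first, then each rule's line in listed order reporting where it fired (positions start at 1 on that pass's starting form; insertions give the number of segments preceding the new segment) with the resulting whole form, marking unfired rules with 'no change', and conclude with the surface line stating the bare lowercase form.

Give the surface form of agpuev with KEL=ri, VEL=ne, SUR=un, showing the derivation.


underlying: agpuev-ap-zal-mo
1. p -> b, s -> z, t -> d / _ Z: fires at position(s) 8: agpuevabzalmo
surface: agpuevabzalmo


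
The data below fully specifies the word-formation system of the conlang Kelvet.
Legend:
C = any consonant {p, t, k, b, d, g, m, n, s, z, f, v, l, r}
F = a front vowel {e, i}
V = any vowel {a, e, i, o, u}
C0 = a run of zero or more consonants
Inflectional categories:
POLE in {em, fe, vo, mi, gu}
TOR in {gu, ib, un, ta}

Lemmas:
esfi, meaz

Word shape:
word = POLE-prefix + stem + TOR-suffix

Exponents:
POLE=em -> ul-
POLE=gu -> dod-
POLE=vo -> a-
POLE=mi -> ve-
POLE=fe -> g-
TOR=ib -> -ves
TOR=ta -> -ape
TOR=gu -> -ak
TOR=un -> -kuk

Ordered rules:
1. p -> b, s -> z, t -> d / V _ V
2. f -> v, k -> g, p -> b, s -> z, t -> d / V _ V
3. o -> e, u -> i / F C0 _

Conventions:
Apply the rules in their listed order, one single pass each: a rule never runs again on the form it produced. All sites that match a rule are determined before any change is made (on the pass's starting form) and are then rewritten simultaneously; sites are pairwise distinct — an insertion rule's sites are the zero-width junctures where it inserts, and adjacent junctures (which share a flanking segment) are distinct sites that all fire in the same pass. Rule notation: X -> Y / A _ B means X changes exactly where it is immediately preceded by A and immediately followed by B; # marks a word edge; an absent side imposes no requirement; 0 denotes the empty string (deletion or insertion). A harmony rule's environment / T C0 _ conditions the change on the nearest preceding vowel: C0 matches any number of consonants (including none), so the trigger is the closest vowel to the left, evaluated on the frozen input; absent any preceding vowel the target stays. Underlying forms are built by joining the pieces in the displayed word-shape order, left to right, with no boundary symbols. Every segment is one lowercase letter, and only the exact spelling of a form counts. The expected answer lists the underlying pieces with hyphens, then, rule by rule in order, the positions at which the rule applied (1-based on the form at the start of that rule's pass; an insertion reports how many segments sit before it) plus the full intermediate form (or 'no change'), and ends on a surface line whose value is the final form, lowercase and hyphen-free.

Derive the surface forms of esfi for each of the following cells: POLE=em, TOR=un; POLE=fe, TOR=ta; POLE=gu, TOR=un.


cell POLE=em, TOR=un:
underlying: ul-esfi-kuk
1. p -> b, s -> z, t -> d / V _ V: no change
2. f -> v, k -> g, p -> b, s -> z, t -> d / V _ V: fires at position(s) 7: ulesfiguk
3. o -> e, u -> i / F C0 _: fires at position(s) 8: ulesfigik
surface: ulesfigik

cell POLE=fe, TOR=ta:
underlying: g-esfi-ape
1. p -> b, s -> z, t -> d / V _ V: fires at position(s) 7: gesfiabe
2. f -> v, k -> g, p -> b, s -> z, t -> d / V _ V: no change
3. o -> e, u -> i / F C0 _: no change
surface: gesfiabe

cell POLE=gu, TOR=un:
underlying: dod-esfi-kuk
1. p -> b, s -> z, t -> d / V _ V: no change
2. f -> v, k -> g, p -> b, s -> z, t -> d / V _ V: fires at position(s) 8: dodesfiguk
3. o -> e, u -> i / F C0 _: fires at position(s) 9: dodesfigik
surface: dodesfigik


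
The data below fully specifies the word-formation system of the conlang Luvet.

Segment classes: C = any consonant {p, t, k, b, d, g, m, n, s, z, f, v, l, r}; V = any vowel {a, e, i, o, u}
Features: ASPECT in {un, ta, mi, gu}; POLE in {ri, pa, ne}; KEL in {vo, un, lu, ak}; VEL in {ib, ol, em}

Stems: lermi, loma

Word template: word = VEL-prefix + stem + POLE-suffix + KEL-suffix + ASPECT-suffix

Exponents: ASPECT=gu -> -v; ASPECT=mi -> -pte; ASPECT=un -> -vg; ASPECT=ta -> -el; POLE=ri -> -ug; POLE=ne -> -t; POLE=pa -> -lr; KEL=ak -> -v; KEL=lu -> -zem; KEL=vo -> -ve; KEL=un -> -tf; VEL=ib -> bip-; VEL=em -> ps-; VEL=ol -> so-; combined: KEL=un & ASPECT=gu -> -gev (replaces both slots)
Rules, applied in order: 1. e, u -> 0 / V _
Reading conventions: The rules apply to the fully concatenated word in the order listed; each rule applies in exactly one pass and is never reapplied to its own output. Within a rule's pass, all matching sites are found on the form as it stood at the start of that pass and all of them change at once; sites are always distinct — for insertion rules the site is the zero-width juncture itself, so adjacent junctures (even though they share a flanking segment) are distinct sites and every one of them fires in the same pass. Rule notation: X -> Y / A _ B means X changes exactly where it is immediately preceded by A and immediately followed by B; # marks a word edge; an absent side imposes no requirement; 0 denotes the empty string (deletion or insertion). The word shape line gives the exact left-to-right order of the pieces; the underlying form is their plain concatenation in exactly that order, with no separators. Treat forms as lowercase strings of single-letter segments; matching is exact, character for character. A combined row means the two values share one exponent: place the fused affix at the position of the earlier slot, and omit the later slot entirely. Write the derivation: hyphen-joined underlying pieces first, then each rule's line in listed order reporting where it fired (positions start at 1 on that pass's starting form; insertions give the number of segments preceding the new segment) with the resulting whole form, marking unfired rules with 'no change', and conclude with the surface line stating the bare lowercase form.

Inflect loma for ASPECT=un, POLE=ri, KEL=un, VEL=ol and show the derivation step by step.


underlying: so-loma-ug-tf-vg
1. e, u -> 0 / V _: fires at position(s) 7: solomagtfvg
surface: solomagtfvg


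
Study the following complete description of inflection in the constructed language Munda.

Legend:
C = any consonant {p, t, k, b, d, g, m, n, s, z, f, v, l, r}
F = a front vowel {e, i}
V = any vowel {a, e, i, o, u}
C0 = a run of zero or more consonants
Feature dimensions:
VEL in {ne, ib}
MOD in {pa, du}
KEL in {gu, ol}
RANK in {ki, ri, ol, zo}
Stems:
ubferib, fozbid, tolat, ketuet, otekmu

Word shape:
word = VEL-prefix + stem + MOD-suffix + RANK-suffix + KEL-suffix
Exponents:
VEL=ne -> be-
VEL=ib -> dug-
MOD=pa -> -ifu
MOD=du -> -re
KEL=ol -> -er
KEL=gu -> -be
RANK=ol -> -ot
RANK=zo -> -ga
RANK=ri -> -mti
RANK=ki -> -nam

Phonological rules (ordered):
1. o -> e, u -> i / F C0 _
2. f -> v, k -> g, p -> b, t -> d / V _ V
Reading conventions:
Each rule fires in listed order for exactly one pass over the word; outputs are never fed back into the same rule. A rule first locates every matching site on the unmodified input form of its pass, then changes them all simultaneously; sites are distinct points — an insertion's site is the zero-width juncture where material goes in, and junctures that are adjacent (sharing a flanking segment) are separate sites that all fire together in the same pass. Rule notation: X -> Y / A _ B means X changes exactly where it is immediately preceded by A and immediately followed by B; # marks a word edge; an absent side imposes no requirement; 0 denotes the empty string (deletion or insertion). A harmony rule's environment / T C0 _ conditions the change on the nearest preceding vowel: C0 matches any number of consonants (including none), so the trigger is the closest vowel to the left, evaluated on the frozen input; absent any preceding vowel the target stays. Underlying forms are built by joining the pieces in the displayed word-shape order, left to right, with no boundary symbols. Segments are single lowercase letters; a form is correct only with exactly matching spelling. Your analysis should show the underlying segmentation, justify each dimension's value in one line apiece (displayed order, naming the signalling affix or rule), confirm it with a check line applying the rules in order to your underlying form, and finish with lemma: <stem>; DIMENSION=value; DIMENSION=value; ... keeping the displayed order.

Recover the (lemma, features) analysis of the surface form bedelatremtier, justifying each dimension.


underlying: be-tolat-re-mti-er
VEL=ne - signalled by the affix be-
MOD=du - signalled by the affix -re
KEL=ol - signalled by the affix -er
RANK=ri - signalled by the affix -mti
check: betolatremtier -> betelatremtier -> bedelatremtier
lemma: tolat; VEL=ne; MOD=du; KEL=ol; RANK=ri


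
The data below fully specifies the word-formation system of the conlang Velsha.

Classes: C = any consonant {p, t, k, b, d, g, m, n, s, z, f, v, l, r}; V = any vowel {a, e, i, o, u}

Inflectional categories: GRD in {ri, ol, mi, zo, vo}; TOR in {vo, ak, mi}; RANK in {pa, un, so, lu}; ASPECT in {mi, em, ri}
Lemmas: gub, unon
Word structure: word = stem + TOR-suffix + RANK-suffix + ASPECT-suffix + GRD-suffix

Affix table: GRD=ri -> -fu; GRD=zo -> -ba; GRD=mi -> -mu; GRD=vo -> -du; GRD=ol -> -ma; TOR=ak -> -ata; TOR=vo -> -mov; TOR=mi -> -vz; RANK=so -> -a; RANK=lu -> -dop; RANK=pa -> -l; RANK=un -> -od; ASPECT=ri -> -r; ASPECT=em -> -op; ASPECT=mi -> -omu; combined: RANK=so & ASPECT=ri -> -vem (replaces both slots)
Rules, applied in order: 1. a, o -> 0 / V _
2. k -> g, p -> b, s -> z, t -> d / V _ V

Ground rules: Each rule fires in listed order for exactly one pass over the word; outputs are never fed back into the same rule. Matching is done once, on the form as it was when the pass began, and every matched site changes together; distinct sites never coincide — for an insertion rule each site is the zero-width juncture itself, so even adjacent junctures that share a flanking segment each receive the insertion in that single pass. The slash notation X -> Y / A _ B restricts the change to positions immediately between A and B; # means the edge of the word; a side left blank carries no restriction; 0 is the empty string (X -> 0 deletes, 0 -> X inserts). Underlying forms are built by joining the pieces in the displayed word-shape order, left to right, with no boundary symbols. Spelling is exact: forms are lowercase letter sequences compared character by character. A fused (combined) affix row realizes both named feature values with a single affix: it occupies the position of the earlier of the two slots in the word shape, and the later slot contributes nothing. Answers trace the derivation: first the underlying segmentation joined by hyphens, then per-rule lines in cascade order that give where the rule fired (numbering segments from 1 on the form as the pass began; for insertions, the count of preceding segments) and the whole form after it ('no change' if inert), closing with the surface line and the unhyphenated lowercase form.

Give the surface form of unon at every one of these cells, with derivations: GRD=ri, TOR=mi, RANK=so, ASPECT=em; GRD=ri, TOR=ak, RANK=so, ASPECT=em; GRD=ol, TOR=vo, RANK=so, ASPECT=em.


cell GRD=ri, TOR=mi, RANK=so, ASPECT=em:
underlying: unon-vz-a-op-fu
1. a, o -> 0 / V _: fires at position(s) 8: unonvzapfu
2. k -> g, p -> b, s -> z, t -> d / V _ V: no change
surface: unonvzapfu

cell GRD=ri, TOR=ak, RANK=so, ASPECT=em:
underlying: unon-ata-a-op-fu
1. a, o -> 0 / V _: fires at position(s) 8, 9: unonatapfu
2. k -> g, p -> b, s -> z, t -> d / V _ V: fires at position(s) 6: unonadapfu
surface: unonadapfu

cell GRD=ol, TOR=vo, RANK=so, ASPECT=em:
underlying: unon-mov-a-op-ma
1. a, o -> 0 / V _: fires at position(s) 9: unonmovapma
2. k -> g, p -> b, s -> z, t -> d / V _ V: no change
surface: unonmovapma


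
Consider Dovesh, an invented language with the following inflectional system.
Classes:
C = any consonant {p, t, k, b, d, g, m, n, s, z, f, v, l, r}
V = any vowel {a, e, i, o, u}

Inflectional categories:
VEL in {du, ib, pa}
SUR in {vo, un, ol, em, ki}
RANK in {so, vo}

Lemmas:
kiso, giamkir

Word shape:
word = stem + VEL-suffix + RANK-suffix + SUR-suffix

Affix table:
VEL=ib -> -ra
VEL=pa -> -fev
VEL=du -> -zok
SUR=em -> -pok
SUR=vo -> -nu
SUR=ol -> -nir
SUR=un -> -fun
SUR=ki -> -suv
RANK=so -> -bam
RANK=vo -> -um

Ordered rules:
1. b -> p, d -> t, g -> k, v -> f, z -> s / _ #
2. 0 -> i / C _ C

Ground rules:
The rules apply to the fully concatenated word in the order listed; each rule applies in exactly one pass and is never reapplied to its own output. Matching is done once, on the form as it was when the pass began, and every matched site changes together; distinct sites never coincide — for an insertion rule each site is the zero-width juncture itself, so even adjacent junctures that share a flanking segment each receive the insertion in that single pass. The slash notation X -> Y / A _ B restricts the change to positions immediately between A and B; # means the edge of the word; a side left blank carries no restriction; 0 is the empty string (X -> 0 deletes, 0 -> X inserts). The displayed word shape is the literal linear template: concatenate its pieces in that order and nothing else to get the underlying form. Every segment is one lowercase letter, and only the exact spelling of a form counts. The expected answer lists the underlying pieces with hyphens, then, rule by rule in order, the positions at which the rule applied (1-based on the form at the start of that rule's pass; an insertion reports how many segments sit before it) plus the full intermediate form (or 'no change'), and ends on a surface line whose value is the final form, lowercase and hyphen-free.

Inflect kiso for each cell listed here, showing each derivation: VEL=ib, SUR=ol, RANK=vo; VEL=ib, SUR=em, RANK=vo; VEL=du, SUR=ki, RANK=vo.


cell VEL=ib, SUR=ol, RANK=vo:
underlying: kiso-ra-um-nir
1. b -> p, d -> t, g -> k, v -> f, z -> s / _ #: no change
2. 0 -> i / C _ C: inserts after position(s) 8: kisorauminir
surface: kisorauminir

cell VEL=ib, SUR=em, RANK=vo:
underlying: kiso-ra-um-pok
1. b -> p, d -> t, g -> k, v -> f, z -> s / _ #: no change
2. 0 -> i / C _ C: inserts after position(s) 8: kisoraumipok
surface: kisoraumipok

cell VEL=du, SUR=ki, RANK=vo:
underlying: kiso-zok-um-suv
1. b -> p, d -> t, g -> k, v -> f, z -> s / _ #: fires at position(s) 12: kisozokumsuf
2. 0 -> i / C _ C: inserts after position(s) 9: kisozokumisuf
surface: kisozokumisuf


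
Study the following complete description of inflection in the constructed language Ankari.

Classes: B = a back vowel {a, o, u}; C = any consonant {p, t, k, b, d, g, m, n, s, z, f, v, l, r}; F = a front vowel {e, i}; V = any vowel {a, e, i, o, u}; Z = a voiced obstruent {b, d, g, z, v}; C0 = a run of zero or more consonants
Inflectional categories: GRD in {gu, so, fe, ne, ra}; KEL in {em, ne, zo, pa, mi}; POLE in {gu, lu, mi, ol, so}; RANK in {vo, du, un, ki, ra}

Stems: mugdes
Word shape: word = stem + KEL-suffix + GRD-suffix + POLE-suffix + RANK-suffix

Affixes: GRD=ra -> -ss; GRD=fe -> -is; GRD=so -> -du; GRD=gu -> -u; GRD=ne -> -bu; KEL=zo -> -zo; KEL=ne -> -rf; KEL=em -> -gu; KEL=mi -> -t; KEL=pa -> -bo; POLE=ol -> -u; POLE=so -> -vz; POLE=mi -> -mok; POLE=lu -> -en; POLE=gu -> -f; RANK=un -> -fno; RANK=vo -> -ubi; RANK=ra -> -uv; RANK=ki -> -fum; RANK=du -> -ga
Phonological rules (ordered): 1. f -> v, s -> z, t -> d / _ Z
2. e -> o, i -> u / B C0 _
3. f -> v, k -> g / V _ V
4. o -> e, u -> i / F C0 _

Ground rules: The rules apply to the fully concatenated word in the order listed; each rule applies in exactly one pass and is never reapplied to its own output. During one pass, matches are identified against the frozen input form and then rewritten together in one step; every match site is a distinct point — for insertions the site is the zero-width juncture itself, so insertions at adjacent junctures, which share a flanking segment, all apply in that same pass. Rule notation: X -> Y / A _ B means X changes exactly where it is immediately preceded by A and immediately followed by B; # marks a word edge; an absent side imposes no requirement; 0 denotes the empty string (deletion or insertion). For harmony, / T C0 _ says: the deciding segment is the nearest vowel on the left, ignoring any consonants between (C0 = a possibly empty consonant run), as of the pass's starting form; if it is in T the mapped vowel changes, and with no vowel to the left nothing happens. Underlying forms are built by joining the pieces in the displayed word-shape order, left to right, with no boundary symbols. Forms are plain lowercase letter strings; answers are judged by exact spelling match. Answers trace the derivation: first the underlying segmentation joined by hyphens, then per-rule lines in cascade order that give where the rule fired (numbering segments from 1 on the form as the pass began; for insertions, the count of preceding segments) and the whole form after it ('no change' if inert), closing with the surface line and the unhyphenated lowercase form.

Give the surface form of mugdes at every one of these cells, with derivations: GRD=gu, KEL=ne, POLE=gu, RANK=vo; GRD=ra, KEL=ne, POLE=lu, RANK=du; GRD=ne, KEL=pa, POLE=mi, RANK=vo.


cell GRD=gu, KEL=ne, POLE=gu, RANK=vo:
underlying: mugdes-rf-u-f-ubi
1. f -> v, s -> z, t -> d / _ Z: no change
2. e -> o, i -> u / B C0 _: fires at position(s) 5, 13: mugdosrfufubu
3. f -> v, k -> g / V _ V: fires at position(s) 10: mugdosrfuvubu
4. o -> e, u -> i / F C0 _: no change
surface: mugdosrfuvubu

cell GRD=ra, KEL=ne, POLE=lu, RANK=du:
underlying: mugdes-rf-ss-en-ga
1. f -> v, s -> z, t -> d / _ Z: no change
2. e -> o, i -> u / B C0 _: fires at position(s) 5: mugdosrfssenga
3. f -> v, k -> g / V _ V: no change
4. o -> e, u -> i / F C0 _: no change
surface: mugdosrfssenga

cell GRD=ne, KEL=pa, POLE=mi, RANK=vo:
underlying: mugdes-bo-bu-mok-ubi
1. f -> v, s -> z, t -> d / _ Z: fires at position(s) 6: mugdezbobumokubi
2. e -> o, i -> u / B C0 _: fires at position(s) 5, 16: mugdozbobumokubu
3. f -> v, k -> g / V _ V: fires at position(s) 13: mugdozbobumogubu
4. o -> e, u -> i / F C0 _: no change
surface: mugdozbobumogubu


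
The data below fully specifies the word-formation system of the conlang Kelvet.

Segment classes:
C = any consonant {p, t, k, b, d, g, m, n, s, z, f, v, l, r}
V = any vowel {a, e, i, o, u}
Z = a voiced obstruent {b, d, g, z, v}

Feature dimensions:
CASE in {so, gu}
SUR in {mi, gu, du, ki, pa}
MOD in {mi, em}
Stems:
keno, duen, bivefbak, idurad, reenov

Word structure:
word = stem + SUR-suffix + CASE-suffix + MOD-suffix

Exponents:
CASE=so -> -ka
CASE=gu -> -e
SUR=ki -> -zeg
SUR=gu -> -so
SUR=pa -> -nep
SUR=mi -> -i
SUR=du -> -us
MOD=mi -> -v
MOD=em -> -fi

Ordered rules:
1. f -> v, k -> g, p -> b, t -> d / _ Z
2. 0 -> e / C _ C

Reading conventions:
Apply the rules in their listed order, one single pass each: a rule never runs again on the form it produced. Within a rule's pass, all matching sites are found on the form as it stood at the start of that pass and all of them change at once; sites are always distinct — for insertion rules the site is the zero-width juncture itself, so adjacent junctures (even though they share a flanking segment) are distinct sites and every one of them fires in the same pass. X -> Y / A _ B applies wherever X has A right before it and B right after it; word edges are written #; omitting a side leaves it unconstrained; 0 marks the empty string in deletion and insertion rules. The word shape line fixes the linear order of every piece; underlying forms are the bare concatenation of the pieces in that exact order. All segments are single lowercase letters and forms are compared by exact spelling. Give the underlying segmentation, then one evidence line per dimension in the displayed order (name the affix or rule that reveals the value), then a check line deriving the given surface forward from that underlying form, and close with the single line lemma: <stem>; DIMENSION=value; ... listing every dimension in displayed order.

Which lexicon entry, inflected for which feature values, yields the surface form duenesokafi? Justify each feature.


underlying: duen-so-ka-fi
CASE=so - signalled by the affix -ka
SUR=gu - signalled by the affix -so
MOD=em - signalled by the affix -fi
check: duensokafi -> duensokafi -> duenesokafi
lemma: duen; CASE=so; SUR=gu; MOD=em


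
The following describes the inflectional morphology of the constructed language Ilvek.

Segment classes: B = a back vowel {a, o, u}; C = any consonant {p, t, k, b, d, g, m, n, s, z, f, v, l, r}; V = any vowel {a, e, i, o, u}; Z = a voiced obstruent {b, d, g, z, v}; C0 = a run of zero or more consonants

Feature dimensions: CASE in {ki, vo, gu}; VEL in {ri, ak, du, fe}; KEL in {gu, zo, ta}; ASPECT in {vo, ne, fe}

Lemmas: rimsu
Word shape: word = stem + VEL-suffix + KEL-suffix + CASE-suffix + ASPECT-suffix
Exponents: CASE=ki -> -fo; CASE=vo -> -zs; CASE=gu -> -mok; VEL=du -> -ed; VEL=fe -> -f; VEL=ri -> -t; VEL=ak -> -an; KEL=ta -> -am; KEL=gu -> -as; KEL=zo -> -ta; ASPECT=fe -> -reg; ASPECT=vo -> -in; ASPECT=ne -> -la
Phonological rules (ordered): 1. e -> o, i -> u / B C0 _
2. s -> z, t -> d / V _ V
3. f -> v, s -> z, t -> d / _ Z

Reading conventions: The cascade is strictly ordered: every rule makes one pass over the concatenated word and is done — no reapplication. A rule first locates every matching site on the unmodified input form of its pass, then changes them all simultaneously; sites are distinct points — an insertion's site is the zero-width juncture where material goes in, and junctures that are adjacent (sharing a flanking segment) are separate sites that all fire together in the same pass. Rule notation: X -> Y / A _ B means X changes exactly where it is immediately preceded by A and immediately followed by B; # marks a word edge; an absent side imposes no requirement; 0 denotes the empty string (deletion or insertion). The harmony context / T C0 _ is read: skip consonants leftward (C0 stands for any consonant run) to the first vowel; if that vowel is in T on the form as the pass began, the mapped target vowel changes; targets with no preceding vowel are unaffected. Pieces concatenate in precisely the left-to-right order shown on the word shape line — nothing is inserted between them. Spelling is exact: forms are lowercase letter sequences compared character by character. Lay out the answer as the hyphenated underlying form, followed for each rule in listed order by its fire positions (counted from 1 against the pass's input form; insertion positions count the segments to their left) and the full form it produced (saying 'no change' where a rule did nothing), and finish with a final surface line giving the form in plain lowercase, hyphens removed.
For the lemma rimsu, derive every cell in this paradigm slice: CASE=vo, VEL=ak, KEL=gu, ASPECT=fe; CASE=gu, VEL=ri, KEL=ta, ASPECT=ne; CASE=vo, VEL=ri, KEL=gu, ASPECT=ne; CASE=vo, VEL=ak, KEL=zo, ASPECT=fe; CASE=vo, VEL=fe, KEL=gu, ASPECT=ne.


cell CASE=vo, VEL=ak, KEL=gu, ASPECT=fe:
underlying: rimsu-an-as-zs-reg
1. e -> o, i -> u / B C0 _: fires at position(s) 13: rimsuanaszsrog
2. s -> z, t -> d / V _ V: no change
3. f -> v, s -> z, t -> d / _ Z: fires at position(s) 9: rimsuanazzsrog
surface: rimsuanazzsrog

cell CASE=gu, VEL=ri, KEL=ta, ASPECT=ne:
underlying: rimsu-t-am-mok-la
1. e -> o, i -> u / B C0 _: no change
2. s -> z, t -> d / V _ V: fires at position(s) 6: rimsudammokla
3. f -> v, s -> z, t -> d / _ Z: no change
surface: rimsudammokla

cell CASE=vo, VEL=ri, KEL=gu, ASPECT=ne:
underlying: rimsu-t-as-zs-la
1. e -> o, i -> u / B C0 _: no change
2. s -> z, t -> d / V _ V: fires at position(s) 6: rimsudaszsla
3. f -> v, s -> z, t -> d / _ Z: fires at position(s) 8: rimsudazzsla
surface: rimsudazzsla

cell CASE=vo, VEL=ak, KEL=zo, ASPECT=fe:
underlying: rimsu-an-ta-zs-reg
1. e -> o, i -> u / B C0 _: fires at position(s) 13: rimsuantazsrog
2. s -> z, t -> d / V _ V: no change
3. f -> v, s -> z, t -> d / _ Z: no change
surface: rimsuantazsrog

cell CASE=vo, VEL=fe, KEL=gu, ASPECT=ne:
underlying: rimsu-f-as-zs-la
1. e -> o, i -> u / B C0 _: no change
2. s -> z, t -> d / V _ V: no change
3. f -> v, s -> z, t -> d / _ Z: fires at position(s) 8: rimsufazzsla
surface: rimsufazzsla


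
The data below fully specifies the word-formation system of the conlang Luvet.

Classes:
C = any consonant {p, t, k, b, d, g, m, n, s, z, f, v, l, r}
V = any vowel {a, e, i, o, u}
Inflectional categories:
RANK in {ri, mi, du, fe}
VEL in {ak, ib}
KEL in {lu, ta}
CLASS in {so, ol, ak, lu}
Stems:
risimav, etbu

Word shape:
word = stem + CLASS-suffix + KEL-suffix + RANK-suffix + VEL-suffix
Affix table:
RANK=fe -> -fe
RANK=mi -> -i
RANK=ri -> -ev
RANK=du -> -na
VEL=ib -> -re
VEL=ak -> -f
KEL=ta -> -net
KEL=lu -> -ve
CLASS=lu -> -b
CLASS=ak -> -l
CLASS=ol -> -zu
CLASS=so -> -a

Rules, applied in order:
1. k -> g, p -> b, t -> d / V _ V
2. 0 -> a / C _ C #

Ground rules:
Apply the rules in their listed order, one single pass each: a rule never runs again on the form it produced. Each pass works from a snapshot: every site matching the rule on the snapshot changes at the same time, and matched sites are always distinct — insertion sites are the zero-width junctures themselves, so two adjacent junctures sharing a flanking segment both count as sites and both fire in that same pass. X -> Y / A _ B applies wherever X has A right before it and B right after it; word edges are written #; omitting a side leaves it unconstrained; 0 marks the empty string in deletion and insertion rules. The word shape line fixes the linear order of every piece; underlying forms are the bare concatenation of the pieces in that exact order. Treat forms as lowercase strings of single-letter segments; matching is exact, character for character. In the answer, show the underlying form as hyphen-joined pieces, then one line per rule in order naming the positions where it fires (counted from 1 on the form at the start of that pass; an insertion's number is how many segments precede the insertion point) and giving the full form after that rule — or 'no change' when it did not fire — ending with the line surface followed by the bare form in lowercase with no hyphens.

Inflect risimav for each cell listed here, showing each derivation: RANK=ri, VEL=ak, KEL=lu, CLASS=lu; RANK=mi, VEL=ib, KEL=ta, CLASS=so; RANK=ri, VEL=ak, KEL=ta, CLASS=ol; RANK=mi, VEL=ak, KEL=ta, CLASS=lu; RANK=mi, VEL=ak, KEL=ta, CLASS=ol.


cell RANK=ri, VEL=ak, KEL=lu, CLASS=lu:
underlying: risimav-b-ve-ev-f
1. k -> g, p -> b, t -> d / V _ V: no change
2. 0 -> a / C _ C #: inserts after position(s) 12: risimavbveevaf
surface: risimavbveevaf

cell RANK=mi, VEL=ib, KEL=ta, CLASS=so:
underlying: risimav-a-net-i-re
1. k -> g, p -> b, t -> d / V _ V: fires at position(s) 11: risimavanedire
2. 0 -> a / C _ C #: no change
surface: risimavanedire

cell RANK=ri, VEL=ak, KEL=ta, CLASS=ol:
underlying: risimav-zu-net-ev-f
1. k -> g, p -> b, t -> d / V _ V: fires at position(s) 12: risimavzunedevf
2. 0 -> a / C _ C #: inserts after position(s) 14: risimavzunedevaf
surface: risimavzunedevaf

cell RANK=mi, VEL=ak, KEL=ta, CLASS=lu:
underlying: risimav-b-net-i-f
1. k -> g, p -> b, t -> d / V _ V: fires at position(s) 11: risimavbnedif
2. 0 -> a / C _ C #: no change
surface: risimavbnedif

cell RANK=mi, VEL=ak, KEL=ta, CLASS=ol:
underlying: risimav-zu-net-i-f
1. k -> g, p -> b, t -> d / V _ V: fires at position(s) 12: risimavzunedif
2. 0 -> a / C _ C #: no change
surface: risimavzunedif


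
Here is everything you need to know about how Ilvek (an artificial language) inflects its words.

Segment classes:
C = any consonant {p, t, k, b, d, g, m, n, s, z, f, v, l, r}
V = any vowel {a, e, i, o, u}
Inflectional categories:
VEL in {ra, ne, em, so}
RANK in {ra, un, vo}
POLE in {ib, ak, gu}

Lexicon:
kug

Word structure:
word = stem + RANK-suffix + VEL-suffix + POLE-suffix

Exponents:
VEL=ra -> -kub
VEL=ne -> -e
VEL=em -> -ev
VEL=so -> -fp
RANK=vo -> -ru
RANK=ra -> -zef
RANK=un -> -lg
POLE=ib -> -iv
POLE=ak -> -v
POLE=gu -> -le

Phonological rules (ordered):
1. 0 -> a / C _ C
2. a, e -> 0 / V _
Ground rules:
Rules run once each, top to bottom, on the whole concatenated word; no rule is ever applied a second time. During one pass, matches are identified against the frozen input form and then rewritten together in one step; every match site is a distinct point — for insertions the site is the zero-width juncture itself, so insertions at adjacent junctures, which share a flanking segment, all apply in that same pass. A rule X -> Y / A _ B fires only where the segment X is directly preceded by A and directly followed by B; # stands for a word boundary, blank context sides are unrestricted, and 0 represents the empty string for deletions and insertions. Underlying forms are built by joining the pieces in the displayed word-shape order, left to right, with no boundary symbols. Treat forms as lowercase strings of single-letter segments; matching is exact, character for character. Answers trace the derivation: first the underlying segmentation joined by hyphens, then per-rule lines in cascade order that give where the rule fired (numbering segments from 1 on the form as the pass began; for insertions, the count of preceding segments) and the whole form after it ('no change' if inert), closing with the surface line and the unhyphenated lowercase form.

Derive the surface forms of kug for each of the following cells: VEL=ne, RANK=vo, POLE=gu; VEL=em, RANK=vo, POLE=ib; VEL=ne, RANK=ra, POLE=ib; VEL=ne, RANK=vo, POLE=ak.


cell VEL=ne, RANK=vo, POLE=gu:
underlying: kug-ru-e-le
1. 0 -> a / C _ C: inserts after position(s) 3: kugaruele
2. a, e -> 0 / V _: fires at position(s) 7: kugarule
surface: kugarule

cell VEL=em, RANK=vo, POLE=ib:
underlying: kug-ru-ev-iv
1. 0 -> a / C _ C: inserts after position(s) 3: kugarueviv
2. a, e -> 0 / V _: fires at position(s) 7: kugaruviv
surface: kugaruviv

cell VEL=ne, RANK=ra, POLE=ib:
underlying: kug-zef-e-iv
1. 0 -> a / C _ C: inserts after position(s) 3: kugazefeiv
2. a, e -> 0 / V _: no change
surface: kugazefeiv

cell VEL=ne, RANK=vo, POLE=ak:
underlying: kug-ru-e-v
1. 0 -> a / C _ C: inserts after position(s) 3: kugaruev
2. a, e -> 0 / V _: fires at position(s) 7: kugaruv
surface: kugaruv


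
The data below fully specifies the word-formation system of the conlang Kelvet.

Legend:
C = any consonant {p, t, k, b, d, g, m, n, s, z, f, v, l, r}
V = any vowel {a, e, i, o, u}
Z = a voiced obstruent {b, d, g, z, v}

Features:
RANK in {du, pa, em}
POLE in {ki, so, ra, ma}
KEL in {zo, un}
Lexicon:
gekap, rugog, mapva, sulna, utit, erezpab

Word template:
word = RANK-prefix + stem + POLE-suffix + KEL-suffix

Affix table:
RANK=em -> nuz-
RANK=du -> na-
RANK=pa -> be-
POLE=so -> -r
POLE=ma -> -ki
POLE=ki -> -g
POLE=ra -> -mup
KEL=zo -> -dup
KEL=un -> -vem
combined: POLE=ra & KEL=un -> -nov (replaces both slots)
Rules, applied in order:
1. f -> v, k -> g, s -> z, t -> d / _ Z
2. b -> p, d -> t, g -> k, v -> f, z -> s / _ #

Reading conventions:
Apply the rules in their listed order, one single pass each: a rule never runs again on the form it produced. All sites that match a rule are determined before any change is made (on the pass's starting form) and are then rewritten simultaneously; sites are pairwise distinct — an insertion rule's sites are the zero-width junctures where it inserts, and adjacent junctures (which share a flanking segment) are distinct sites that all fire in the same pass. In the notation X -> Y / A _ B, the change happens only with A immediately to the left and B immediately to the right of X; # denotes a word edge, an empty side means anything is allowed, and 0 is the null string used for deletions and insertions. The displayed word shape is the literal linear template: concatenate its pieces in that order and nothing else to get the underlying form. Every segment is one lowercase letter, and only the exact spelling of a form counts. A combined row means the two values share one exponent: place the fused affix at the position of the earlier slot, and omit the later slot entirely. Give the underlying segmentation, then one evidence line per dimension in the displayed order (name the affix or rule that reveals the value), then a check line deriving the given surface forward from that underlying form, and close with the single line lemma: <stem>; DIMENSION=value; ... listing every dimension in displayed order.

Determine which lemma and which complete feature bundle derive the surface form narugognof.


underlying: na-rugog-nov
RANK=du - signalled by the affix na-
POLE=ra - signalled by the combined affix row
KEL=un - signalled by the combined affix row
check: narugognov -> narugognov -> narugognof
lemma: rugog; RANK=du; POLE=ra; KEL=un
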